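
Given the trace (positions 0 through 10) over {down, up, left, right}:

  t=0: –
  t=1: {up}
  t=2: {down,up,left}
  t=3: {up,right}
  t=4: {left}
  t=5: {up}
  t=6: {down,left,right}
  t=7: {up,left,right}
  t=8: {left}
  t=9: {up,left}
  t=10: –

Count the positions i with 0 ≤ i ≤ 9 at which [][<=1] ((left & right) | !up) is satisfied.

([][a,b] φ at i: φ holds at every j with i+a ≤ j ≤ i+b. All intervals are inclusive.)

Evaluate at each i in [0,9]:
  i=0: ✗ (fails at j=1)
  i=1: ✗ (fails at j=1)
  i=2: ✗ (fails at j=2)
  i=3: ✗ (fails at j=3)
  i=4: ✗ (fails at j=5)
  i=5: ✗ (fails at j=5)
  i=6: ✓ (all of [6,7])
  i=7: ✓ (all of [7,8])
  i=8: ✗ (fails at j=9)
  i=9: ✗ (fails at j=9)
Positions where it holds: {6, 7} → 2.

2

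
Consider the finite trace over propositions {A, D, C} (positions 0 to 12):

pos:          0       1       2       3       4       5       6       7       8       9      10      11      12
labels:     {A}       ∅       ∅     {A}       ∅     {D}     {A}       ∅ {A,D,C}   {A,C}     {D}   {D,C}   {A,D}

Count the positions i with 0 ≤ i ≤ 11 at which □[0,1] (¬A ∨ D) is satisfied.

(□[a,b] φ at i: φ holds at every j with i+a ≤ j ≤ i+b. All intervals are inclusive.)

5

Evaluate at each i in [0,11]:
  i=0: ✗ (fails at j=0)
  i=1: ✓ (all of [1,2])
  i=2: ✗ (fails at j=3)
  i=3: ✗ (fails at j=3)
  i=4: ✓ (all of [4,5])
  i=5: ✗ (fails at j=6)
  i=6: ✗ (fails at j=6)
  i=7: ✓ (all of [7,8])
  i=8: ✗ (fails at j=9)
  i=9: ✗ (fails at j=9)
  i=10: ✓ (all of [10,11])
  i=11: ✓ (all of [11,12])
Positions where it holds: {1, 4, 7, 10, 11} → 5.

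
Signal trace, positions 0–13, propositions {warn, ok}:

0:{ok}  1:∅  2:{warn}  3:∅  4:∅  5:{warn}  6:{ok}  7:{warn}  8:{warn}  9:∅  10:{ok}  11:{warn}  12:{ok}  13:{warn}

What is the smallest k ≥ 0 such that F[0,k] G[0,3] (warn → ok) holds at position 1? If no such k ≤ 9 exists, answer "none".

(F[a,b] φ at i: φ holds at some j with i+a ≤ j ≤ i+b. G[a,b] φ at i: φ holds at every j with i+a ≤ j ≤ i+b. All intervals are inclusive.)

Scan j = 1,2,… for G[0,3] (warn → ok):
  j=1: fails
  j=2: fails
  j=3: fails
  j=4: fails
  j=5: fails
  j=6: fails
  j=7: fails
  j=8: fails
  j=9: fails
  j=10: fails
No j in [1,10] satisfies it → none.

none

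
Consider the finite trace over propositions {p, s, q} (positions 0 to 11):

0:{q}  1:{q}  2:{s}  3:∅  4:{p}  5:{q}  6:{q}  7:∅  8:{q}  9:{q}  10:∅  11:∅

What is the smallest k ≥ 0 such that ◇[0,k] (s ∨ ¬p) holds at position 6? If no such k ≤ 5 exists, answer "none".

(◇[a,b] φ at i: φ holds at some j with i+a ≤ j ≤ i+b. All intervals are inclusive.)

Scan j = 6,7,… for (s ∨ ¬p):
  j=6: holds
First hit at j=6, so smallest k = 6-6 = 0.

0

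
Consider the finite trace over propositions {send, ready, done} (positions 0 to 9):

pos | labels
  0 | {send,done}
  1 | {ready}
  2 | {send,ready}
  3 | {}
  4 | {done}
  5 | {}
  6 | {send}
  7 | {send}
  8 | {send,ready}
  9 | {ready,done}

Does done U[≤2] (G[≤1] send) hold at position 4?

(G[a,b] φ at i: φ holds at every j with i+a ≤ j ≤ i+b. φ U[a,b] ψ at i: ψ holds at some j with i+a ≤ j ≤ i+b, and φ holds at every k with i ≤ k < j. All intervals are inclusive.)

No

Need some j in [4,6] with G[≤1] send, and done at every k in [4,j-1].
  j=4: G[≤1] send — fails at 4.
  j=5: G[≤1] send — fails at 5.
  j=6: G[≤1] send holds, but done fails at k=5 → not this j.
No j in the window works → until fails.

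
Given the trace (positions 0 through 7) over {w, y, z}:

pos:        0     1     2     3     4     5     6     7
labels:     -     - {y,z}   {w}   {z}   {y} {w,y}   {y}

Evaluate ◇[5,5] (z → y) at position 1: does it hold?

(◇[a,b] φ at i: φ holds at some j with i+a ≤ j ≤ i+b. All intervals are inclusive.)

Yes

Check (z → y) at each j in [6,6]:
  j=6: true
Found at j=6 → formula holds.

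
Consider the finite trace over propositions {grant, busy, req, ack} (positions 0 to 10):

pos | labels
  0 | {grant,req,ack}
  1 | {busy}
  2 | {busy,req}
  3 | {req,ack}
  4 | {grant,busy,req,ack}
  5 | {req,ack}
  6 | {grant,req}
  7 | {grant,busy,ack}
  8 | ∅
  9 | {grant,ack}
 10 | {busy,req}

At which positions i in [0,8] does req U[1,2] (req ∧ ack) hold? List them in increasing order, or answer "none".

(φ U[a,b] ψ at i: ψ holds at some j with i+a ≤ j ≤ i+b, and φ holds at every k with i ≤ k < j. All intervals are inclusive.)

2, 3, 4

Evaluate at each i in [0,8]:
  i=0: ✗ (no rhs in [1,2])
  i=1: ✗ (lhs fails at k=1 before rhs at j=3)
  i=2: ✓ (rhs at j=3; lhs holds on [2,2])
  i=3: ✓ (rhs at j=4; lhs holds on [3,3])
  i=4: ✓ (rhs at j=5; lhs holds on [4,4])
  i=5: ✗ (no rhs in [6,7])
  i=6: ✗ (no rhs in [7,8])
  i=7: ✗ (no rhs in [8,9])
  i=8: ✗ (no rhs in [9,10])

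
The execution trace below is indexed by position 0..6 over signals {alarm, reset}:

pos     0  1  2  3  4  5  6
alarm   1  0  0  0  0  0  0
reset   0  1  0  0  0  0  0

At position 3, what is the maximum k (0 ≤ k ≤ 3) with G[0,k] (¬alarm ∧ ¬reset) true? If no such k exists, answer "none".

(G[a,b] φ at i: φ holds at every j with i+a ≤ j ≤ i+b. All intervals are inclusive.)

(¬alarm ∧ ¬reset) must hold from j=3 onward; find where it first fails.
  j=3: holds
  j=4: holds
  j=5: holds
  j=6: holds
Holds through j=6; largest k = 3.

3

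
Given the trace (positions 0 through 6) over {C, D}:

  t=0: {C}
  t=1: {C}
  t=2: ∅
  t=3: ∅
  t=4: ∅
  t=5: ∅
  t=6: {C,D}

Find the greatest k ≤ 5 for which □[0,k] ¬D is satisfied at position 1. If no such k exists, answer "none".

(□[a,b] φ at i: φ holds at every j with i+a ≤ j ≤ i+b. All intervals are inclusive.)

¬D must hold from j=1 onward; find where it first fails.
  j=1: holds
  j=2: holds
  j=3: holds
  j=4: holds
  j=5: holds
  j=6: fails
Holds on [1,5], so largest k = 4.

4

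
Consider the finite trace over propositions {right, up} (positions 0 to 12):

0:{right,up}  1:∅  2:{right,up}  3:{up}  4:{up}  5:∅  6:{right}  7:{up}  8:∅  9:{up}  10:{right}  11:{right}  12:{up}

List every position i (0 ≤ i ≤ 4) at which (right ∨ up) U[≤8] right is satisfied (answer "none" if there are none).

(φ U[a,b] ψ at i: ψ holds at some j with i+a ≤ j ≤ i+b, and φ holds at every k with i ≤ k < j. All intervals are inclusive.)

Evaluate at each i in [0,4]:
  i=0: ✓ (rhs at j=0)
  i=1: ✗ (lhs fails at k=1 before rhs at j=2)
  i=2: ✓ (rhs at j=2)
  i=3: ✗ (lhs fails at k=5 before rhs at j=6)
  i=4: ✗ (lhs fails at k=5 before rhs at j=6)

0, 2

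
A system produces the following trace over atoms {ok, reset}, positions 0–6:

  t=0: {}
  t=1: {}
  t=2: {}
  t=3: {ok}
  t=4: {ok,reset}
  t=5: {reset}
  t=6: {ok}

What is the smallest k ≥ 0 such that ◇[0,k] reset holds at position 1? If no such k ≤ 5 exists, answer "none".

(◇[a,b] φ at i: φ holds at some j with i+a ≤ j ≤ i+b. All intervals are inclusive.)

3

Scan j = 1,2,… for reset:
  j=1: fails
  j=2: fails
  j=3: fails
  j=4: holds
First hit at j=4, so smallest k = 4-1 = 3.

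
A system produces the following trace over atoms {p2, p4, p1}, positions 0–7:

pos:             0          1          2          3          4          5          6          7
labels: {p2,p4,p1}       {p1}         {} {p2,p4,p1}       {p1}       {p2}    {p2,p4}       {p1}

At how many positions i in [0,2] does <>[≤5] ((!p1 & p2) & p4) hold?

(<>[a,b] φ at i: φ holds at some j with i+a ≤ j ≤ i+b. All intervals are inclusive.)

Evaluate at each i in [0,2]:
  i=0: ✗ (none in [0,5])
  i=1: ✓ (witness j=6)
  i=2: ✓ (witness j=6)
Positions where it holds: {1, 2} → 2.

2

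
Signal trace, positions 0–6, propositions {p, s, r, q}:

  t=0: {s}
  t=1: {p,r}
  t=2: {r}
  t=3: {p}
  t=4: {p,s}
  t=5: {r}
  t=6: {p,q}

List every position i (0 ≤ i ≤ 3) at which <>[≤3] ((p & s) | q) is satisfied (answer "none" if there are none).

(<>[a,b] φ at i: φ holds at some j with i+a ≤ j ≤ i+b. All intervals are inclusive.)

1, 2, 3

Evaluate at each i in [0,3]:
  i=0: ✗ (none in [0,3])
  i=1: ✓ (witness j=4)
  i=2: ✓ (witness j=4)
  i=3: ✓ (witness j=4)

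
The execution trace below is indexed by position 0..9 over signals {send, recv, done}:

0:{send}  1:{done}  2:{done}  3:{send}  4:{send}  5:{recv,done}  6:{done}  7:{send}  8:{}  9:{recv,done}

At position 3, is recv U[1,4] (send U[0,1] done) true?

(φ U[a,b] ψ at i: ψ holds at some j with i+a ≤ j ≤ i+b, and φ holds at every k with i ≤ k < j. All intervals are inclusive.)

No

Need some j in [4,7] with (send U[0,1] done), and recv at every k in [3,j-1].
  j=4: (send U[0,1] done) holds, but recv fails at k=3 → not this j.
  j=5: (send U[0,1] done) holds, but recv fails at k=3 → not this j.
  j=6: (send U[0,1] done) holds, but recv fails at k=3 → not this j.
  j=7: (send U[0,1] done) — fails.
No j in the window works → until fails.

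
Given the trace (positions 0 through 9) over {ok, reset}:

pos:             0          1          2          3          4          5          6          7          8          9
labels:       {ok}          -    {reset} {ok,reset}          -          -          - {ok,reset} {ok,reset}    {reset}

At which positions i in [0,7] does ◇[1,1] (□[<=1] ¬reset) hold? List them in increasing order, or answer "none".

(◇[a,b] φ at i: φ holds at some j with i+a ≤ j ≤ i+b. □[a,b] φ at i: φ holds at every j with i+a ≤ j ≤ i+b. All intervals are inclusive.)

3, 4

Evaluate at each i in [0,7]:
  i=0: ✗ (none in [1,1])
  i=1: ✗ (none in [2,2])
  i=2: ✗ (none in [3,3])
  i=3: ✓ (witness j=4)
  i=4: ✓ (witness j=5)
  i=5: ✗ (none in [6,6])
  i=6: ✗ (none in [7,7])
  i=7: ✗ (none in [8,8])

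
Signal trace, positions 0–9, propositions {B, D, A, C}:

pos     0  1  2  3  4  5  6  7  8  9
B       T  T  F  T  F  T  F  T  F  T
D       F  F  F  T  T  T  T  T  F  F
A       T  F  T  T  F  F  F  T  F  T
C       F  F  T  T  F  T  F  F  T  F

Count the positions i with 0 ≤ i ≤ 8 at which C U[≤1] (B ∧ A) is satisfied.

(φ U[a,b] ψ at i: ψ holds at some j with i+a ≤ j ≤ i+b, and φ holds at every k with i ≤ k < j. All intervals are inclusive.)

5

Evaluate at each i in [0,8]:
  i=0: ✓ (rhs at j=0)
  i=1: ✗ (no rhs in [1,2])
  i=2: ✓ (rhs at j=3; lhs holds on [2,2])
  i=3: ✓ (rhs at j=3)
  i=4: ✗ (no rhs in [4,5])
  i=5: ✗ (no rhs in [5,6])
  i=6: ✗ (lhs fails at k=6 before rhs at j=7)
  i=7: ✓ (rhs at j=7)
  i=8: ✓ (rhs at j=9; lhs holds on [8,8])
Positions where it holds: {0, 2, 3, 7, 8} → 5.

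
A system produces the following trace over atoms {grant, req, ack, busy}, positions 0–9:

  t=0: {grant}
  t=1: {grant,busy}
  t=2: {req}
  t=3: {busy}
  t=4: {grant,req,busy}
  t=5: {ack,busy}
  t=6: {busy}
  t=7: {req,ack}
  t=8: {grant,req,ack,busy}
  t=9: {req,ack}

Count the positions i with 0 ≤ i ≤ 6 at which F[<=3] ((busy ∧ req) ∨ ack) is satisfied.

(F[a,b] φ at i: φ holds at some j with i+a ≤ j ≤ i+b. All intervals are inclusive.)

6

Evaluate at each i in [0,6]:
  i=0: ✗ (none in [0,3])
  i=1: ✓ (witness j=4)
  i=2: ✓ (witness j=4)
  i=3: ✓ (witness j=4)
  i=4: ✓ (witness j=4)
  i=5: ✓ (witness j=5)
  i=6: ✓ (witness j=7)
Positions where it holds: {1, 2, 3, 4, 5, 6} → 6.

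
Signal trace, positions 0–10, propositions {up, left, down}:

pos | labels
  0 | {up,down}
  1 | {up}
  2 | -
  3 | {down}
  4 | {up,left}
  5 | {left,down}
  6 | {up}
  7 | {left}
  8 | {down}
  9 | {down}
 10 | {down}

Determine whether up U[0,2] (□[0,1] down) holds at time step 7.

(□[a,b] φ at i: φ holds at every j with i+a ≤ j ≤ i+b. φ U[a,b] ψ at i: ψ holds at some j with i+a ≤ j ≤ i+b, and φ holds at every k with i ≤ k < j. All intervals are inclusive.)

False

Need some j in [7,9] with □[0,1] down, and up at every k in [7,j-1].
  j=7: □[0,1] down — fails at 7.
  j=8: □[0,1] down holds, but up fails at k=7 → not this j.
  j=9: □[0,1] down holds, but up fails at k=7 → not this j.
No j in the window works → until fails.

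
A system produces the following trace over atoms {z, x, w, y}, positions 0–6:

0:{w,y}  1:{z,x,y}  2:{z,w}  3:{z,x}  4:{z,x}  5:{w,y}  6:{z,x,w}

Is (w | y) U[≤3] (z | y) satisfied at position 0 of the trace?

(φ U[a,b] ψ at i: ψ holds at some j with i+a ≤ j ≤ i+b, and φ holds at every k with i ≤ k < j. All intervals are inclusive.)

Yes

Need some j in [0,3] with (z | y), and (w | y) at every k in [0,j-1].
  j=0: (z | y) holds; no prefix to check → satisfied.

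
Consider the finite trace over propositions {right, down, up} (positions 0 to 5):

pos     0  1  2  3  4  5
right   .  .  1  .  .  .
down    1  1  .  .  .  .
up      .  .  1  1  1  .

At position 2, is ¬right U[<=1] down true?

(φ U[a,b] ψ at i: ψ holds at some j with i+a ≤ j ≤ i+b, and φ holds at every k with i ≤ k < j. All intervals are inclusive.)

Need some j in [2,3] with down, and ¬right at every k in [2,j-1].
  j=2: down false.
  j=3: down false.
No j in the window works → until fails.

Does not hold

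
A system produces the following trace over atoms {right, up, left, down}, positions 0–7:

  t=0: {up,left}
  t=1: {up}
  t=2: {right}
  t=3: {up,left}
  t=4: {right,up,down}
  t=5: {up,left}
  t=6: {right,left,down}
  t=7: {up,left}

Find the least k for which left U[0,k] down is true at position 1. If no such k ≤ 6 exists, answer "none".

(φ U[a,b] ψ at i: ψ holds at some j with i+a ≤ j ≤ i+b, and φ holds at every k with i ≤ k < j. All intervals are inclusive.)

Need earliest j ≥ 1 with down, and left at every k in [1,j-1].
  j=1: rhs fails.
  j=2: rhs fails.
  j=3: rhs fails.
  j=4: rhs holds but lhs fails at k=1.
  j=5: rhs fails.
  j=6: rhs holds but lhs fails at k=1.
  j=7: rhs fails.
No witness within the range → none.

none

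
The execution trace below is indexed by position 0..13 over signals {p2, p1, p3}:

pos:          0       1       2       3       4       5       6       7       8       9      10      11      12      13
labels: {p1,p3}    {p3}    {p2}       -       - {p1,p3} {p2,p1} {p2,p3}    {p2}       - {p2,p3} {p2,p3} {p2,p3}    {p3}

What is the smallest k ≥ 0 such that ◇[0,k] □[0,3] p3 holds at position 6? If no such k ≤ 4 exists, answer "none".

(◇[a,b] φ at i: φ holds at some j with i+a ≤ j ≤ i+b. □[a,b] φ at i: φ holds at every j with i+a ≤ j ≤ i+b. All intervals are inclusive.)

Scan j = 6,7,… for □[0,3] p3:
  j=6: fails
  j=7: fails
  j=8: fails
  j=9: fails
  j=10: holds
First hit at j=10, so smallest k = 10-6 = 4.

4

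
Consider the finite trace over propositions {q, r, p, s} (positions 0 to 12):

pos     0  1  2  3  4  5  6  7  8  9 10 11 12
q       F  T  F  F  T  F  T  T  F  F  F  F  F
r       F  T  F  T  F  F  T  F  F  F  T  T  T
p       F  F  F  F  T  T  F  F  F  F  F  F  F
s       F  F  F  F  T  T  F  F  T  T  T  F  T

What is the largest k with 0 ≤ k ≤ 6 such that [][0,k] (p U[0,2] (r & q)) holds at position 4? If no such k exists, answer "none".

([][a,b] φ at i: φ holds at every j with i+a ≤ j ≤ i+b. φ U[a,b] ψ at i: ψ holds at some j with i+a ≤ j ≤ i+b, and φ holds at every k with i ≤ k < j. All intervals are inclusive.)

2

(p U[0,2] (r & q)) must hold from j=4 onward; find where it first fails.
  j=4: holds
  j=5: holds
  j=6: holds
  j=7: fails
Holds on [4,6], so largest k = 2.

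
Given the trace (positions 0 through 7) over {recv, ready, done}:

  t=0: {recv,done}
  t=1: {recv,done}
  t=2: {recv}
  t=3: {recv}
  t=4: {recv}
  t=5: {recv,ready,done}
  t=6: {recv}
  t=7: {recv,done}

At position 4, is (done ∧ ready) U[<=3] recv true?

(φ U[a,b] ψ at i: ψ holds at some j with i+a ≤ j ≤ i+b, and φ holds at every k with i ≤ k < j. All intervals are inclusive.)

Need some j in [4,7] with recv, and (done ∧ ready) at every k in [4,j-1].
  j=4: recv holds; no prefix to check → satisfied.

True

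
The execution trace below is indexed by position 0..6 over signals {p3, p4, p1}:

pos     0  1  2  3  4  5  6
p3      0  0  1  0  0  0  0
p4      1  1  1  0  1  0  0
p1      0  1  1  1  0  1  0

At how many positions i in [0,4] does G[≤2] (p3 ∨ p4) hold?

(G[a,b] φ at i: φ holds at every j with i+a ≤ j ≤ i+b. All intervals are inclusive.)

1

Evaluate at each i in [0,4]:
  i=0: ✓ (all of [0,2])
  i=1: ✗ (fails at j=3)
  i=2: ✗ (fails at j=3)
  i=3: ✗ (fails at j=3)
  i=4: ✗ (fails at j=5)
Positions where it holds: {0} → 1.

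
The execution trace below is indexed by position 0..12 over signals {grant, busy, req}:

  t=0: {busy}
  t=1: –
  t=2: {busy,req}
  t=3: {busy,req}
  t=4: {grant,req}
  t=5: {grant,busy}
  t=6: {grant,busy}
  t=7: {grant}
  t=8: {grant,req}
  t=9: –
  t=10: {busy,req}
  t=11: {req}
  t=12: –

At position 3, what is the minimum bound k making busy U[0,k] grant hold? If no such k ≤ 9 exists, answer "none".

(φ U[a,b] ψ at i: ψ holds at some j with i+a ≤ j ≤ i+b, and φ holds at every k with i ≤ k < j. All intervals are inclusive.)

Need earliest j ≥ 3 with grant, and busy at every k in [3,j-1].
  j=3: rhs fails.
  j=4: rhs holds; lhs holds on [3,3]. k = 1.

1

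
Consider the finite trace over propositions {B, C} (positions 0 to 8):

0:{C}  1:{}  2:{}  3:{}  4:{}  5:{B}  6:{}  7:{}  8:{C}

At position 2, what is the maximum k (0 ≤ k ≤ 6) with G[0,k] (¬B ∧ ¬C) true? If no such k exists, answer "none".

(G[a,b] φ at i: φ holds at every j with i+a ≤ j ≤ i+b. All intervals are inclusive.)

(¬B ∧ ¬C) must hold from j=2 onward; find where it first fails.
  j=2: holds
  j=3: holds
  j=4: holds
  j=5: fails
Holds on [2,4], so largest k = 2.

2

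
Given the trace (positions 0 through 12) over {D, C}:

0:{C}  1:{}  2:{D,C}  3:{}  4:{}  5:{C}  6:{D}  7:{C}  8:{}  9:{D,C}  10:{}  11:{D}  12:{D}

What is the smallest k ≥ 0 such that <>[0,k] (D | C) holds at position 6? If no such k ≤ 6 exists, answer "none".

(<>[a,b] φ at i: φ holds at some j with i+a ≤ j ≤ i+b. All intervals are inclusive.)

Scan j = 6,7,… for (D | C):
  j=6: holds
First hit at j=6, so smallest k = 6-6 = 0.

0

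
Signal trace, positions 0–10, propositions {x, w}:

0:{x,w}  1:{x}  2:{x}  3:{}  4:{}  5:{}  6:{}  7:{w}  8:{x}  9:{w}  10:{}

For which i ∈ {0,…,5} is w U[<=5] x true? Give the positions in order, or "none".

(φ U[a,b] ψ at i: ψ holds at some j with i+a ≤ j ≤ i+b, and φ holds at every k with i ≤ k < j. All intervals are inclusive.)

Evaluate at each i in [0,5]:
  i=0: ✓ (rhs at j=0)
  i=1: ✓ (rhs at j=1)
  i=2: ✓ (rhs at j=2)
  i=3: ✗ (lhs fails at k=3 before rhs at j=8)
  i=4: ✗ (lhs fails at k=4 before rhs at j=8)
  i=5: ✗ (lhs fails at k=5 before rhs at j=8)

0, 1, 2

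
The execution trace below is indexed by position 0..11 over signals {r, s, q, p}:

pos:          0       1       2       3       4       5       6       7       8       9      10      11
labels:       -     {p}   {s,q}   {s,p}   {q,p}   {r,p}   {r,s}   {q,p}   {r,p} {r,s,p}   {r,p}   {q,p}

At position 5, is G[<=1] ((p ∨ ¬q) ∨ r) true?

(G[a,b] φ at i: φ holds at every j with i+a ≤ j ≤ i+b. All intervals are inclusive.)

Holds

Check ((p ∨ ¬q) ∨ r) at every j in [5,6]:
  j=5: true
  j=6: true
All positions satisfy it → formula holds.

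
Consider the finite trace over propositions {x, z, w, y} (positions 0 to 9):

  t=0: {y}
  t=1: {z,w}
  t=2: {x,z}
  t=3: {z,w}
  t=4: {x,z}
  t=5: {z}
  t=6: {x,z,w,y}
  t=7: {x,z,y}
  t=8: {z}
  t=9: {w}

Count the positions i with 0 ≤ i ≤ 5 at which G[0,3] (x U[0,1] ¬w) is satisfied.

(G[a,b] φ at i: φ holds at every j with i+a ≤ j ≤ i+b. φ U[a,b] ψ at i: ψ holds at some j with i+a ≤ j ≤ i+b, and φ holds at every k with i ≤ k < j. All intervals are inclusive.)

2

Evaluate at each i in [0,5]:
  i=0: ✗ (fails at j=1)
  i=1: ✗ (fails at j=1)
  i=2: ✗ (fails at j=3)
  i=3: ✗ (fails at j=3)
  i=4: ✓ (all of [4,7])
  i=5: ✓ (all of [5,8])
Positions where it holds: {4, 5} → 2.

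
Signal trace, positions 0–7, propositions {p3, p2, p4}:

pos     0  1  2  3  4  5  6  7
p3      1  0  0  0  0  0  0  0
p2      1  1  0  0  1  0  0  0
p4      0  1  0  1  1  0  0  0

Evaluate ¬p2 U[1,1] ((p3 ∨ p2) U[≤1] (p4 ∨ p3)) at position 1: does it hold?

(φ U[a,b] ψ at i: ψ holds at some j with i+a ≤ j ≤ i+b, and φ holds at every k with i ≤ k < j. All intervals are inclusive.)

False

Need some j in [2,2] with ((p3 ∨ p2) U[≤1] (p4 ∨ p3)), and ¬p2 at every k in [1,j-1].
  j=2: ((p3 ∨ p2) U[≤1] (p4 ∨ p3)) — fails.
No j in the window works → until fails.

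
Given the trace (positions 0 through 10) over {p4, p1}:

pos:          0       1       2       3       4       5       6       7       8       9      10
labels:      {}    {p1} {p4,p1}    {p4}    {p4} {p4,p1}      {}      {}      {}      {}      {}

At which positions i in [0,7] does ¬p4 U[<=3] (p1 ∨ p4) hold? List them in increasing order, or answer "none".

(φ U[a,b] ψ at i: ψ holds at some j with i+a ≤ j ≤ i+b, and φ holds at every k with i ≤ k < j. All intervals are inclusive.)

Evaluate at each i in [0,7]:
  i=0: ✓ (rhs at j=1; lhs holds on [0,0])
  i=1: ✓ (rhs at j=1)
  i=2: ✓ (rhs at j=2)
  i=3: ✓ (rhs at j=3)
  i=4: ✓ (rhs at j=4)
  i=5: ✓ (rhs at j=5)
  i=6: ✗ (no rhs in [6,9])
  i=7: ✗ (no rhs in [7,10])

0, 1, 2, 3, 4, 5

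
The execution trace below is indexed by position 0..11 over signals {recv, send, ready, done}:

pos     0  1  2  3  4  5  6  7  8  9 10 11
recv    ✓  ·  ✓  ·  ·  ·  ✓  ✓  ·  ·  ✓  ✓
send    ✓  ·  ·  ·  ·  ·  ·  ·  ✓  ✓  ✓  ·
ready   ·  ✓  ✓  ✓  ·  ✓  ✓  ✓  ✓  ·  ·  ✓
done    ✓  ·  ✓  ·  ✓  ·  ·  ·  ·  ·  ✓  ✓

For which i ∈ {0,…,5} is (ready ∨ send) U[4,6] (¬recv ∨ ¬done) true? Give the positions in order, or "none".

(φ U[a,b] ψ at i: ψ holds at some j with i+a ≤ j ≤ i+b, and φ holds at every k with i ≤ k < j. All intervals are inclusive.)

Evaluate at each i in [0,5]:
  i=0: ✓ (rhs at j=4; lhs holds on [0,3])
  i=1: ✗ (lhs fails at k=4 before rhs at j=5)
  i=2: ✗ (lhs fails at k=4 before rhs at j=6)
  i=3: ✗ (lhs fails at k=4 before rhs at j=7)
  i=4: ✗ (lhs fails at k=4 before rhs at j=8)
  i=5: ✓ (rhs at j=9; lhs holds on [5,8])

0, 5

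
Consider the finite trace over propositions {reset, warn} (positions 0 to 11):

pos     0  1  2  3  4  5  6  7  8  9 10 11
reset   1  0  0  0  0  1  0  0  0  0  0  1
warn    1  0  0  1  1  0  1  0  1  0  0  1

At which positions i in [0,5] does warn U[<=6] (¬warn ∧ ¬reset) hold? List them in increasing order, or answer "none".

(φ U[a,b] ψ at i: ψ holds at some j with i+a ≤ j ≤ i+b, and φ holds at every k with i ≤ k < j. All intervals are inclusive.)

Evaluate at each i in [0,5]:
  i=0: ✓ (rhs at j=1; lhs holds on [0,0])
  i=1: ✓ (rhs at j=1)
  i=2: ✓ (rhs at j=2)
  i=3: ✗ (lhs fails at k=5 before rhs at j=7)
  i=4: ✗ (lhs fails at k=5 before rhs at j=7)
  i=5: ✗ (lhs fails at k=5 before rhs at j=7)

0, 1, 2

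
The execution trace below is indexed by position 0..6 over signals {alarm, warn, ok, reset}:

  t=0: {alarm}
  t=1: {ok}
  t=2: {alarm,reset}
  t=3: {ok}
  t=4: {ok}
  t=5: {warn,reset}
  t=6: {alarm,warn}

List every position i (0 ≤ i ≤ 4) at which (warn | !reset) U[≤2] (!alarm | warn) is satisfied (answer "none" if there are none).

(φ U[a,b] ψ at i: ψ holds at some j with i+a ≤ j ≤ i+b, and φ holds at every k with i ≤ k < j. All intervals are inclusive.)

0, 1, 3, 4

Evaluate at each i in [0,4]:
  i=0: ✓ (rhs at j=1; lhs holds on [0,0])
  i=1: ✓ (rhs at j=1)
  i=2: ✗ (lhs fails at k=2 before rhs at j=3)
  i=3: ✓ (rhs at j=3)
  i=4: ✓ (rhs at j=4)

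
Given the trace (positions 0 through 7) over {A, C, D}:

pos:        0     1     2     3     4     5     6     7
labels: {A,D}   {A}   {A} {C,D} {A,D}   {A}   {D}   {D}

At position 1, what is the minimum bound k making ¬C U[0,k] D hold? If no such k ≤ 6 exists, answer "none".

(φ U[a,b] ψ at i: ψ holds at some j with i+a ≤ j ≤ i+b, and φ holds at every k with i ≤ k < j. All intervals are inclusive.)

Need earliest j ≥ 1 with D, and ¬C at every k in [1,j-1].
  j=1: rhs fails.
  j=2: rhs fails.
  j=3: rhs holds; lhs holds on [1,2]. k = 2.

2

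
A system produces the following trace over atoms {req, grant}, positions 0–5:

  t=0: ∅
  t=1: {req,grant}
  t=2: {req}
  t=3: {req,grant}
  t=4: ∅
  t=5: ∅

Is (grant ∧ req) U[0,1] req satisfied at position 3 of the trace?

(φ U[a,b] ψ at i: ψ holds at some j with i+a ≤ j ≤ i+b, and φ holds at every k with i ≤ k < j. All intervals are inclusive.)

True

Need some j in [3,4] with req, and (grant ∧ req) at every k in [3,j-1].
  j=3: req holds; no prefix to check → satisfied.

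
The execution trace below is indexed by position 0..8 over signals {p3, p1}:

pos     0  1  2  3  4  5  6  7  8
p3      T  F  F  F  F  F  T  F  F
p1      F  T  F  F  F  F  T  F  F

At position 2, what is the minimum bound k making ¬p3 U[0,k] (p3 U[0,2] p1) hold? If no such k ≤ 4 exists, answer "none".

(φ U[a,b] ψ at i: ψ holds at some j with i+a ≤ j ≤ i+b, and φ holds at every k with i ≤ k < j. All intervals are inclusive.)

Need earliest j ≥ 2 with (p3 U[0,2] p1), and ¬p3 at every k in [2,j-1].
  j=2: rhs fails.
  j=3: rhs fails.
  j=4: rhs fails.
  j=5: rhs fails.
  j=6: rhs holds; lhs holds on [2,5]. k = 4.

4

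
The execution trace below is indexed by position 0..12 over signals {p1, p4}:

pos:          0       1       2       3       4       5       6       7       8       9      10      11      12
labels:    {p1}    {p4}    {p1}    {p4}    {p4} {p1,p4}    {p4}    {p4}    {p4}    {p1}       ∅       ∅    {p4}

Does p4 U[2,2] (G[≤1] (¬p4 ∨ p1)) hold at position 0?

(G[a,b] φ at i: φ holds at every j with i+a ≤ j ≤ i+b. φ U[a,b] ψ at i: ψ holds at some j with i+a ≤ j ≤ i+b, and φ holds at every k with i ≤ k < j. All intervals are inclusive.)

Does not hold

Need some j in [2,2] with G[≤1] (¬p4 ∨ p1), and p4 at every k in [0,j-1].
  j=2: G[≤1] (¬p4 ∨ p1) — fails at 3.
No j in the window works → until fails.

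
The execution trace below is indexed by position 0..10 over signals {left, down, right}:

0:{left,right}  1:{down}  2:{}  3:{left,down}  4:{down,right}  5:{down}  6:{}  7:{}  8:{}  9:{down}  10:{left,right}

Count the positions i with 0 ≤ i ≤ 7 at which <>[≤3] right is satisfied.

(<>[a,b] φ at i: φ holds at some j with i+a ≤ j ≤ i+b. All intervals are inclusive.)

Evaluate at each i in [0,7]:
  i=0: ✓ (witness j=0)
  i=1: ✓ (witness j=4)
  i=2: ✓ (witness j=4)
  i=3: ✓ (witness j=4)
  i=4: ✓ (witness j=4)
  i=5: ✗ (none in [5,8])
  i=6: ✗ (none in [6,9])
  i=7: ✓ (witness j=10)
Positions where it holds: {0, 1, 2, 3, 4, 7} → 6.

6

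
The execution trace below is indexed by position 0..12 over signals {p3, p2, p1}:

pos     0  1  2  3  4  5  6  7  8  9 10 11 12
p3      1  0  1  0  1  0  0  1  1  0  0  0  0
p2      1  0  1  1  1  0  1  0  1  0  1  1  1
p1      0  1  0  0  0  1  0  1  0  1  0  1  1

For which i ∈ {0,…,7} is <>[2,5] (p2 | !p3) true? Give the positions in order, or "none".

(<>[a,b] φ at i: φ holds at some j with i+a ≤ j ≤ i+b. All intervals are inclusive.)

0, 1, 2, 3, 4, 5, 6, 7

Evaluate at each i in [0,7]:
  i=0: ✓ (witness j=2)
  i=1: ✓ (witness j=3)
  i=2: ✓ (witness j=4)
  i=3: ✓ (witness j=5)
  i=4: ✓ (witness j=6)
  i=5: ✓ (witness j=8)
  i=6: ✓ (witness j=8)
  i=7: ✓ (witness j=9)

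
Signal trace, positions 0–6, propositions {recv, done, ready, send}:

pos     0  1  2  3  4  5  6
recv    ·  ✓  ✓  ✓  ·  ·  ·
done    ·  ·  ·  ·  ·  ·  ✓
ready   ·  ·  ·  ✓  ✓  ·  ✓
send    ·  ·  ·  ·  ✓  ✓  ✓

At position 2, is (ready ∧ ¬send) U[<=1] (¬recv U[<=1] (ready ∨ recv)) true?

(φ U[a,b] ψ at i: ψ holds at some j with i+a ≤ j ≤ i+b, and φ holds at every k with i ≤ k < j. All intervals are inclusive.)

Need some j in [2,3] with (¬recv U[<=1] (ready ∨ recv)), and (ready ∧ ¬send) at every k in [2,j-1].
  j=2: (¬recv U[<=1] (ready ∨ recv)) holds; no prefix to check → satisfied.

Holds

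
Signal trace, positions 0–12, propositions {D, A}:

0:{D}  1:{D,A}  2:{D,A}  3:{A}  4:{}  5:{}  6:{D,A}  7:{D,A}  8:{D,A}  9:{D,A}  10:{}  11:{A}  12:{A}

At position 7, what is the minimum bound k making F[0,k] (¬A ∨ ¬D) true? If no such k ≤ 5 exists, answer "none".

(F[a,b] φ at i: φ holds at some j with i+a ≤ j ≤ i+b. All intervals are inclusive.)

3

Scan j = 7,8,… for (¬A ∨ ¬D):
  j=7: fails
  j=8: fails
  j=9: fails
  j=10: holds
First hit at j=10, so smallest k = 10-7 = 3.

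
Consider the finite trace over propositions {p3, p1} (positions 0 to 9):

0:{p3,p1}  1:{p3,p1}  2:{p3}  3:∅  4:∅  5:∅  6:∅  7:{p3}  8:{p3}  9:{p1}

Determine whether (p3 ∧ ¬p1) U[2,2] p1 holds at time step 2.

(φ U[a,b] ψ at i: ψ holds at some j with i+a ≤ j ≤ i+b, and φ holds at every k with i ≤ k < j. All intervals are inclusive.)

Need some j in [4,4] with p1, and (p3 ∧ ¬p1) at every k in [2,j-1].
  j=4: p1 false.
No j in the window works → until fails.

Does not hold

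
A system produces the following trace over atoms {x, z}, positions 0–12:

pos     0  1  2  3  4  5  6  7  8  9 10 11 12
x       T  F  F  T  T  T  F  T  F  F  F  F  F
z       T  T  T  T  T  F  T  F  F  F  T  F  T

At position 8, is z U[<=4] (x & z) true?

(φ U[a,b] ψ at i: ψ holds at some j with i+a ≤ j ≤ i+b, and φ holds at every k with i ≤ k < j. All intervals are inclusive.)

No

Need some j in [8,12] with (x & z), and z at every k in [8,j-1].
  j=8: (x & z) false.
  j=9: (x & z) false.
  j=10: (x & z) false.
  j=11: (x & z) false.
  j=12: (x & z) false.
No j in the window works → until fails.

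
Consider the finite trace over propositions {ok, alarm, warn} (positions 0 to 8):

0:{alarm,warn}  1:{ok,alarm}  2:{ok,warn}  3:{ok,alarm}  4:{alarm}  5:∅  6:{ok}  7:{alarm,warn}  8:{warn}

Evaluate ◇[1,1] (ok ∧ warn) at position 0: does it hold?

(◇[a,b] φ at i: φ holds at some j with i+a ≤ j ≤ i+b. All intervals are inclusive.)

Check (ok ∧ warn) at each j in [1,1]:
  j=1: false
No position in the window satisfies it → formula fails.

No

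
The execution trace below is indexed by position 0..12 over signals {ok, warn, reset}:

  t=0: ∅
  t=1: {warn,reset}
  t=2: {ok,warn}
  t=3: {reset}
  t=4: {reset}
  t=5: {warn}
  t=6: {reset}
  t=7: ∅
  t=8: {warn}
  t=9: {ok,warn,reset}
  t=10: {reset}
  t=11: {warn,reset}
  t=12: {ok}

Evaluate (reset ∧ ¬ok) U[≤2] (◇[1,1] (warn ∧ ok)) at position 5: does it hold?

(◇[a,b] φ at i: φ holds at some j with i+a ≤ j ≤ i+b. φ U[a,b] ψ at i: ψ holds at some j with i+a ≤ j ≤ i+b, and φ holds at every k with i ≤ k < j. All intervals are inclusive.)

No

Need some j in [5,7] with ◇[1,1] (warn ∧ ok), and (reset ∧ ¬ok) at every k in [5,j-1].
  j=5: ◇[1,1] (warn ∧ ok) — fails (none in [6,6]).
  j=6: ◇[1,1] (warn ∧ ok) — fails (none in [7,7]).
  j=7: ◇[1,1] (warn ∧ ok) — fails (none in [8,8]).
No j in the window works → until fails.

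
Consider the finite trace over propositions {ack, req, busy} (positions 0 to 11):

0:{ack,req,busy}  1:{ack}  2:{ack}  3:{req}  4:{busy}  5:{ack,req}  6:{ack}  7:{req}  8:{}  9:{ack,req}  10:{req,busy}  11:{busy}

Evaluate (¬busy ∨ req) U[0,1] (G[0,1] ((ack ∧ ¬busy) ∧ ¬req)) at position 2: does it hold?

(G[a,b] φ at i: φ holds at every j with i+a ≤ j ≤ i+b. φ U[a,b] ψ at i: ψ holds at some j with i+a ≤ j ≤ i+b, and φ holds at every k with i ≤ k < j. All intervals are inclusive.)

Does not hold

Need some j in [2,3] with G[0,1] ((ack ∧ ¬busy) ∧ ¬req), and (¬busy ∨ req) at every k in [2,j-1].
  j=2: G[0,1] ((ack ∧ ¬busy) ∧ ¬req) — fails at 3.
  j=3: G[0,1] ((ack ∧ ¬busy) ∧ ¬req) — fails at 3.
No j in the window works → until fails.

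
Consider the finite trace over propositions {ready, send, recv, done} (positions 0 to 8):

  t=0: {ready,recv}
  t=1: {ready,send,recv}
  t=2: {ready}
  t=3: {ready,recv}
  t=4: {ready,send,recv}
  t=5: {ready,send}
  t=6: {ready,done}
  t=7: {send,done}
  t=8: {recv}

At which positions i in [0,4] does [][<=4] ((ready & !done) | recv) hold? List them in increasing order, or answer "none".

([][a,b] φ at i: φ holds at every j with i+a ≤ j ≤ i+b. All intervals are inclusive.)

0, 1

Evaluate at each i in [0,4]:
  i=0: ✓ (all of [0,4])
  i=1: ✓ (all of [1,5])
  i=2: ✗ (fails at j=6)
  i=3: ✗ (fails at j=6)
  i=4: ✗ (fails at j=6)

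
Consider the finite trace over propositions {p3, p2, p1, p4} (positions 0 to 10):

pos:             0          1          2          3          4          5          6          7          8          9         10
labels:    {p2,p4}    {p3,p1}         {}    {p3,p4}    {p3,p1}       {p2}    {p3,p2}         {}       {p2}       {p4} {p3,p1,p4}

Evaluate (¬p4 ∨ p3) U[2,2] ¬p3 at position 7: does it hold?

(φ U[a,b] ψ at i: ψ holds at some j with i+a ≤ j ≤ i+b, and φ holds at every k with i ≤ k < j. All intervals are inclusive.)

Need some j in [9,9] with ¬p3, and (¬p4 ∨ p3) at every k in [7,j-1].
  j=9: ¬p3 holds; (¬p4 ∨ p3) holds at every k in [7,8] → satisfied.

True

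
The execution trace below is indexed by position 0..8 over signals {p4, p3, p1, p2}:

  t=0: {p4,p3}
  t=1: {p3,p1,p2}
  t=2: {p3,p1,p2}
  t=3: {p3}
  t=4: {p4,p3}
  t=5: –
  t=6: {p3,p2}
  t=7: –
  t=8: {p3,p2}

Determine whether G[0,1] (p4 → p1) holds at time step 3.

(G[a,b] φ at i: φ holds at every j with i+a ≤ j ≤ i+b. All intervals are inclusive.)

No

Check (p4 → p1) at every j in [3,4]:
  j=3: antecedent false → ✓
  j=4: antecedent true; consequent false → ✗
Fails at j=4 → formula fails.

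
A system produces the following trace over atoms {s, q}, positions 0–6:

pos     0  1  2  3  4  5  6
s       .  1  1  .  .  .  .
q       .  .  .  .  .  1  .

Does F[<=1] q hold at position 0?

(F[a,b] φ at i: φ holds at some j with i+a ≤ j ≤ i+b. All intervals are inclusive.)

Check q at each j in [0,1]:
  j=0: false
  j=1: false
No position in the window satisfies it → formula fails.

Does not hold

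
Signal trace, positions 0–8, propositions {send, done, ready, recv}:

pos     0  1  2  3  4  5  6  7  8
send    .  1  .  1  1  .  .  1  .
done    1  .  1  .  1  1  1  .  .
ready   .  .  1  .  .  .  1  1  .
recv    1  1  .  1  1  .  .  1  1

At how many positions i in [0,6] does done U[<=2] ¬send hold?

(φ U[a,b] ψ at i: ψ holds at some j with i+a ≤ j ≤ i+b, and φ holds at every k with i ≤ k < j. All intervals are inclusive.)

5

Evaluate at each i in [0,6]:
  i=0: ✓ (rhs at j=0)
  i=1: ✗ (lhs fails at k=1 before rhs at j=2)
  i=2: ✓ (rhs at j=2)
  i=3: ✗ (lhs fails at k=3 before rhs at j=5)
  i=4: ✓ (rhs at j=5; lhs holds on [4,4])
  i=5: ✓ (rhs at j=5)
  i=6: ✓ (rhs at j=6)
Positions where it holds: {0, 2, 4, 5, 6} → 5.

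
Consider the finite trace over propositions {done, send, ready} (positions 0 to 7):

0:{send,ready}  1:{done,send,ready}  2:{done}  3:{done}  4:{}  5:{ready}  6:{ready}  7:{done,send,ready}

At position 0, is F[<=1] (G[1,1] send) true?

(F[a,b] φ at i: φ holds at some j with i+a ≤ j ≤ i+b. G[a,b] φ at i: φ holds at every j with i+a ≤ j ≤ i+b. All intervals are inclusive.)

Holds

Check G[1,1] send at each j in [0,1]:
  j=0: holds on [1,1]
  j=1: fails at 2
Found at j=0 → formula holds.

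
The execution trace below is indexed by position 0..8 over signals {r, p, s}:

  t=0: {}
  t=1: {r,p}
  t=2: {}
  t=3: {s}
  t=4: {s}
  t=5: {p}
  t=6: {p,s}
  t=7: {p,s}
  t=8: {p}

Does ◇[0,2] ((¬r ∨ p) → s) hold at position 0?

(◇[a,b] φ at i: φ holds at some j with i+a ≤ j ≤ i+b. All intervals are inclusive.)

Check ((¬r ∨ p) → s) at each j in [0,2]:
  j=0: false
  j=1: false
  j=2: false
No position in the window satisfies it → formula fails.

False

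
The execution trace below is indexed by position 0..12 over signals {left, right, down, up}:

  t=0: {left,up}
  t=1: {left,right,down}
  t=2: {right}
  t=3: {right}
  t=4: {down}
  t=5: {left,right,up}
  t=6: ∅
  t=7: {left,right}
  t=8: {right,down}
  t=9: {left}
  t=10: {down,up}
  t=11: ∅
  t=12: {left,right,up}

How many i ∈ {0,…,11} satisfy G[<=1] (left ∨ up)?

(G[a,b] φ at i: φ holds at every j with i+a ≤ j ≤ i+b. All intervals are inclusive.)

Evaluate at each i in [0,11]:
  i=0: ✓ (all of [0,1])
  i=1: ✗ (fails at j=2)
  i=2: ✗ (fails at j=2)
  i=3: ✗ (fails at j=3)
  i=4: ✗ (fails at j=4)
  i=5: ✗ (fails at j=6)
  i=6: ✗ (fails at j=6)
  i=7: ✗ (fails at j=8)
  i=8: ✗ (fails at j=8)
  i=9: ✓ (all of [9,10])
  i=10: ✗ (fails at j=11)
  i=11: ✗ (fails at j=11)
Positions where it holds: {0, 9} → 2.

2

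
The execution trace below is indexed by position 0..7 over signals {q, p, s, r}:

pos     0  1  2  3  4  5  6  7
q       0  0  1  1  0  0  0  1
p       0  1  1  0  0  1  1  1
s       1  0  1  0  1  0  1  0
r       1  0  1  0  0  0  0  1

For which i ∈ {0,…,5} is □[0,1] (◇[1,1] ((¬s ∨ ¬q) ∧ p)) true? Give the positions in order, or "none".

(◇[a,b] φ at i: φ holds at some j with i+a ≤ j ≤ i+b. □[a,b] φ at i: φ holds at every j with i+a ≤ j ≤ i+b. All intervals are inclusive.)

Evaluate at each i in [0,5]:
  i=0: ✗ (fails at j=1)
  i=1: ✗ (fails at j=1)
  i=2: ✗ (fails at j=2)
  i=3: ✗ (fails at j=3)
  i=4: ✓ (all of [4,5])
  i=5: ✓ (all of [5,6])

4, 5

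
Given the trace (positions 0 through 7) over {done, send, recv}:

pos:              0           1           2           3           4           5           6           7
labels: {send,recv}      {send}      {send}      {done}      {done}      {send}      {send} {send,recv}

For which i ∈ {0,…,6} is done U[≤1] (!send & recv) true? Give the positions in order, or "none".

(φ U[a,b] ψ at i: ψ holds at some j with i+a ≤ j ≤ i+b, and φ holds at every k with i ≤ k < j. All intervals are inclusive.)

none

Evaluate at each i in [0,6]:
  i=0: ✗ (no rhs in [0,1])
  i=1: ✗ (no rhs in [1,2])
  i=2: ✗ (no rhs in [2,3])
  i=3: ✗ (no rhs in [3,4])
  i=4: ✗ (no rhs in [4,5])
  i=5: ✗ (no rhs in [5,6])
  i=6: ✗ (no rhs in [6,7])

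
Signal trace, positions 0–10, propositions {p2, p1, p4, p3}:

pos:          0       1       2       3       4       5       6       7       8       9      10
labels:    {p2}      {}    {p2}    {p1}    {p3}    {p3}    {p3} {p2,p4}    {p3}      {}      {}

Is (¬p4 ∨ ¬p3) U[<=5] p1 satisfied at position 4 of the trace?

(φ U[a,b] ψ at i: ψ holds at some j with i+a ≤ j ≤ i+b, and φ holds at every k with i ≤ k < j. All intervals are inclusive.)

Need some j in [4,9] with p1, and (¬p4 ∨ ¬p3) at every k in [4,j-1].
  j=4: p1 false.
  j=5: p1 false.
  j=6: p1 false.
  j=7: p1 false.
  j=8: p1 false.
  j=9: p1 false.
No j in the window works → until fails.

No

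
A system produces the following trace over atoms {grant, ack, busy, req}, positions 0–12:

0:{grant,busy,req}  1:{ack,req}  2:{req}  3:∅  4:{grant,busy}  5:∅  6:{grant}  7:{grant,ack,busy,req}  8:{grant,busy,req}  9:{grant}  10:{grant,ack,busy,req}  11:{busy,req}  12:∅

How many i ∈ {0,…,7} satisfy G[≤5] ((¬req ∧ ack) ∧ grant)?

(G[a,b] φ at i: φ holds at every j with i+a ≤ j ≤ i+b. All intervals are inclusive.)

0

Evaluate at each i in [0,7]:
  i=0: ✗ (fails at j=0)
  i=1: ✗ (fails at j=1)
  i=2: ✗ (fails at j=2)
  i=3: ✗ (fails at j=3)
  i=4: ✗ (fails at j=4)
  i=5: ✗ (fails at j=5)
  i=6: ✗ (fails at j=6)
  i=7: ✗ (fails at j=7)
Positions where it holds: {} → 0.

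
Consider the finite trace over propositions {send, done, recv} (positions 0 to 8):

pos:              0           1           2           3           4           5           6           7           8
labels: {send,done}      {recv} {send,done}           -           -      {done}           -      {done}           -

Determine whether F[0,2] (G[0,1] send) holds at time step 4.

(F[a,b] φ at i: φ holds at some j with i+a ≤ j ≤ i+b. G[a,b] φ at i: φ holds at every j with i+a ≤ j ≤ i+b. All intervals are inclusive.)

Check G[0,1] send at each j in [4,6]:
  j=4: fails at 4
  j=5: fails at 5
  j=6: fails at 6
No position in the window satisfies it → formula fails.

Does not hold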